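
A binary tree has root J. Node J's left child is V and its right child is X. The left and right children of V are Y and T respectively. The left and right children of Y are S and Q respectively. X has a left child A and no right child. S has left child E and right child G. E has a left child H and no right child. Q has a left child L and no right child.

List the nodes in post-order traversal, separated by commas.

H, E, G, S, L, Q, Y, T, V, A, X, J

Post-order visits the left subtree, then the right subtree, then the node.
At J: go left to V.
  At V: go left to Y.
    At Y: go left to S.
      At S: go left to E.
        At E: go left to H.
          H is a leaf — visit H.
        At E: no right child.
        Visit E.
      At S: go right to G.
        G is a leaf — visit G.
      Visit S.
    At Y: go right to Q.
      At Q: go left to L.
        L is a leaf — visit L.
      At Q: no right child.
      Visit Q.
    Visit Y.
  At V: go right to T.
    T is a leaf — visit T.
  Visit V.
At J: go right to X.
  At X: go left to A.
    A is a leaf — visit A.
  At X: no right child.
  Visit X.
Visit J.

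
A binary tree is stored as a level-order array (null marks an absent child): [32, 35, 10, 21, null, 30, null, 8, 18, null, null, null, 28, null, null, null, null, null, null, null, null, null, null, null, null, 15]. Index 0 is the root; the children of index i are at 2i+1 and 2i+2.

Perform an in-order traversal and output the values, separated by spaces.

In-order visits the left subtree, then the node, then the right subtree.
At 32: go left to 35.
  At 35: go left to 21.
    At 21: go left to 8.
      8 is a leaf — visit 8.
    Visit 21.
    At 21: go right to 18.
      18 is a leaf — visit 18.
  Visit 35.
  At 35: no right child.
Visit 32.
At 32: go right to 10.
  At 10: go left to 30.
    At 30: no left child.
    Visit 30.
    At 30: go right to 28.
      At 28: go left to 15.
        15 is a leaf — visit 15.
      Visit 28.
      At 28: no right child.
  Visit 10.
  At 10: no right child.

8 21 18 35 32 30 15 28 10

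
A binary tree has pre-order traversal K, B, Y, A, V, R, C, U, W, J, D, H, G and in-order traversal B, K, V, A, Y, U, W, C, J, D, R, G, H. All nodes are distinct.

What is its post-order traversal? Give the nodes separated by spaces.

B V A W U D J C G H R Y K

The first element of pre-order is the root; it splits in-order into left and right subtrees.
Root K: left subtree has 1 node {B}, right has 11 {V, A, Y, U, W, C, J, D, R, G, H}.
  Root Y: left subtree has 2 nodes {V, A}, right has 8 {U, W, C, J, D, R, G, H}.
    Root A: left subtree has 1 node {V}, right has 0 { }.
    Root R: left subtree has 5 nodes {U, W, C, J, D}, right has 2 {G, H}.
      Root C: left subtree has 2 nodes {U, W}, right has 2 {J, D}.
        Root U: left subtree has 0 nodes { }, right has 1 {W}.
        Root J: left subtree has 0 nodes { }, right has 1 {D}.
      Root H: left subtree has 1 node {G}, right has 0 { }.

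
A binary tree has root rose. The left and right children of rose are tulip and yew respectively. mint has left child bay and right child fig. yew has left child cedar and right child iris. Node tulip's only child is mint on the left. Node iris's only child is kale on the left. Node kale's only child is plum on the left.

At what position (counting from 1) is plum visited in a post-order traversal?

Post-order visits the left subtree, then the right subtree, then the node.
At rose: go left to tulip.
  At tulip: go left to mint.
    At mint: go left to bay.
      bay is a leaf — visit bay.
    At mint: go right to fig.
      fig is a leaf — visit fig.
    Visit mint.
  At tulip: no right child.
  Visit tulip.
At rose: go right to yew.
  At yew: go left to cedar.
    cedar is a leaf — visit cedar.
  At yew: go right to iris.
    At iris: go left to kale.
      At kale: go left to plum.
        plum is a leaf — visit plum.
      At kale: no right child.
      Visit kale.
    At iris: no right child.
    Visit iris.
  Visit yew.
Visit rose.
Full post-order sequence: bay, fig, mint, tulip, cedar, plum, kale, iris, yew, rose.

6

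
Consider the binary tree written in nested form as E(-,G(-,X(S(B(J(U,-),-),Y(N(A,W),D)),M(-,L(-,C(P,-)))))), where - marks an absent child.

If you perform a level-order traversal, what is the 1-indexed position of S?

4

Level-order visits nodes level by level from the root, left to right within each level.
Level 0: E
Level 1: G
Level 2: X
Level 3: S, M
Level 4: B, Y, L
Level 5: J, N, D, C
Level 6: U, A, W, P
Full level-order sequence: E, G, X, S, M, B, Y, L, J, N, D, C, U, A, W, P.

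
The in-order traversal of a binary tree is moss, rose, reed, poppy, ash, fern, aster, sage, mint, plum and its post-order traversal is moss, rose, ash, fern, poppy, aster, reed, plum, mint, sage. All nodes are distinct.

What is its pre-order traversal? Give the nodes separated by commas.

The last element of post-order is the root; it splits in-order into left and right subtrees.
Root sage: left subtree has 7 nodes {moss, rose, reed, poppy, ash, fern, aster}, right has 2 {mint, plum}.
  Root reed: left subtree has 2 nodes {moss, rose}, right has 4 {poppy, ash, fern, aster}.
    Root rose: left subtree has 1 node {moss}, right has 0 { }.
    Root aster: left subtree has 3 nodes {poppy, ash, fern}, right has 0 { }.
      Root poppy: left subtree has 0 nodes { }, right has 2 {ash, fern}.
        Root fern: left subtree has 1 node {ash}, right has 0 { }.
  Root mint: left subtree has 0 nodes { }, right has 1 {plum}.

sage, reed, rose, moss, aster, poppy, fern, ash, mint, plum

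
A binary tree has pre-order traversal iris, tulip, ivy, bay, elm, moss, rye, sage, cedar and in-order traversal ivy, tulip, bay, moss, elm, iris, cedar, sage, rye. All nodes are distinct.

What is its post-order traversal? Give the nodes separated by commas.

The first element of pre-order is the root; it splits in-order into left and right subtrees.
Root iris: left subtree has 5 nodes {ivy, tulip, bay, moss, elm}, right has 3 {cedar, sage, rye}.
  Root tulip: left subtree has 1 node {ivy}, right has 3 {bay, moss, elm}.
    Root bay: left subtree has 0 nodes { }, right has 2 {moss, elm}.
      Root elm: left subtree has 1 node {moss}, right has 0 { }.
  Root rye: left subtree has 2 nodes {cedar, sage}, right has 0 { }.
    Root sage: left subtree has 1 node {cedar}, right has 0 { }.

ivy, moss, elm, bay, tulip, cedar, sage, rye, iris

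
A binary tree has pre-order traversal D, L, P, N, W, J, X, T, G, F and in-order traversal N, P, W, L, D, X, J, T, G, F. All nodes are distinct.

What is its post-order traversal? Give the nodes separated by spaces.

N W P L X F G T J D

The first element of pre-order is the root; it splits in-order into left and right subtrees.
Root D: left subtree has 4 nodes {N, P, W, L}, right has 5 {X, J, T, G, F}.
  Root L: left subtree has 3 nodes {N, P, W}, right has 0 { }.
    Root P: left subtree has 1 node {N}, right has 1 {W}.
  Root J: left subtree has 1 node {X}, right has 3 {T, G, F}.
    Root T: left subtree has 0 nodes { }, right has 2 {G, F}.
      Root G: left subtree has 0 nodes { }, right has 1 {F}.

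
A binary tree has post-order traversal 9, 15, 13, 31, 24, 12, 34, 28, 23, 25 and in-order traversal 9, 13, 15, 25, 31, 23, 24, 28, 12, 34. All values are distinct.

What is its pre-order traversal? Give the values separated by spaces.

25 13 9 15 23 31 28 24 34 12

The last element of post-order is the root; it splits in-order into left and right subtrees.
Root 25: left subtree has 3 nodes {9, 13, 15}, right has 6 {31, 23, 24, 28, 12, 34}.
  Root 13: left subtree has 1 node {9}, right has 1 {15}.
  Root 23: left subtree has 1 node {31}, right has 4 {24, 28, 12, 34}.
    Root 28: left subtree has 1 node {24}, right has 2 {12, 34}.
      Root 34: left subtree has 1 node {12}, right has 0 { }.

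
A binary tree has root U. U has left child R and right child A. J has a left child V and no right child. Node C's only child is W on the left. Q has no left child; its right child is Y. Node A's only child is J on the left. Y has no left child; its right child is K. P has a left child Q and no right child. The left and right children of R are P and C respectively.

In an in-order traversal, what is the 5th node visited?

In-order visits the left subtree, then the node, then the right subtree.
At U: go left to R.
  At R: go left to P.
    At P: go left to Q.
      At Q: no left child.
      Visit Q.
      At Q: go right to Y.
        At Y: no left child.
        Visit Y.
        At Y: go right to K.
          K is a leaf — visit K.
    Visit P.
    At P: no right child.
  Visit R.
  At R: go right to C.
    At C: go left to W.
      W is a leaf — visit W.
    Visit C.
    At C: no right child.
Visit U.
At U: go right to A.
  At A: go left to J.
    At J: go left to V.
      V is a leaf — visit V.
    Visit J.
    At J: no right child.
  Visit A.
  At A: no right child.
Full in-order sequence: Q, Y, K, P, R, W, C, U, V, J, A.

R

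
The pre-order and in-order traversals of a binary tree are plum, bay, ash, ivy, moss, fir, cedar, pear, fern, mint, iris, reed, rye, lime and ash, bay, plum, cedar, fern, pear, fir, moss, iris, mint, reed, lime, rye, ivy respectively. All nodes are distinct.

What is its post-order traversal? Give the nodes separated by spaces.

The first element of pre-order is the root; it splits in-order into left and right subtrees.
Root plum: left subtree has 2 nodes {ash, bay}, right has 11 {cedar, fern, pear, fir, moss, iris, mint, reed, lime, rye, ivy}.
  Root bay: left subtree has 1 node {ash}, right has 0 { }.
  Root ivy: left subtree has 10 nodes {cedar, fern, pear, fir, moss, iris, mint, reed, lime, rye}, right has 0 { }.
    Root moss: left subtree has 4 nodes {cedar, fern, pear, fir}, right has 5 {iris, mint, reed, lime, rye}.
      Root fir: left subtree has 3 nodes {cedar, fern, pear}, right has 0 { }.
        Root cedar: left subtree has 0 nodes { }, right has 2 {fern, pear}.
          Root pear: left subtree has 1 node {fern}, right has 0 { }.
      Root mint: left subtree has 1 node {iris}, right has 3 {reed, lime, rye}.
        Root reed: left subtree has 0 nodes { }, right has 2 {lime, rye}.
          Root rye: left subtree has 1 node {lime}, right has 0 { }.

ash bay fern pear cedar fir iris lime rye reed mint moss ivy plum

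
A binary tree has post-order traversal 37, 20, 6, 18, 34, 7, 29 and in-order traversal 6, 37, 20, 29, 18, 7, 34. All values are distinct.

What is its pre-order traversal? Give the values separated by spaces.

29 6 20 37 7 18 34

The last element of post-order is the root; it splits in-order into left and right subtrees.
Root 29: left subtree has 3 nodes {6, 37, 20}, right has 3 {18, 7, 34}.
  Root 6: left subtree has 0 nodes { }, right has 2 {37, 20}.
    Root 20: left subtree has 1 node {37}, right has 0 { }.
  Root 7: left subtree has 1 node {18}, right has 1 {34}.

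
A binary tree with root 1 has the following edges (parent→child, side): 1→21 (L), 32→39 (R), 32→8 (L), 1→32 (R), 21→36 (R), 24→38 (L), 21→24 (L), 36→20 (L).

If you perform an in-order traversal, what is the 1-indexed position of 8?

7

In-order visits the left subtree, then the node, then the right subtree.
At 1: go left to 21.
  At 21: go left to 24.
    At 24: go left to 38.
      38 is a leaf — visit 38.
    Visit 24.
    At 24: no right child.
  Visit 21.
  At 21: go right to 36.
    At 36: go left to 20.
      20 is a leaf — visit 20.
    Visit 36.
    At 36: no right child.
Visit 1.
At 1: go right to 32.
  At 32: go left to 8.
    8 is a leaf — visit 8.
  Visit 32.
  At 32: go right to 39.
    39 is a leaf — visit 39.
Full in-order sequence: 38, 24, 21, 20, 36, 1, 8, 32, 39.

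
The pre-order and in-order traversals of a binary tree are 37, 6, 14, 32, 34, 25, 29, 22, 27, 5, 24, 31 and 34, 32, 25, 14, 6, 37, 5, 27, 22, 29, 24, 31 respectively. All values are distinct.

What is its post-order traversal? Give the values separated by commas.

The first element of pre-order is the root; it splits in-order into left and right subtrees.
Root 37: left subtree has 5 nodes {34, 32, 25, 14, 6}, right has 6 {5, 27, 22, 29, 24, 31}.
  Root 6: left subtree has 4 nodes {34, 32, 25, 14}, right has 0 { }.
    Root 14: left subtree has 3 nodes {34, 32, 25}, right has 0 { }.
      Root 32: left subtree has 1 node {34}, right has 1 {25}.
  Root 29: left subtree has 3 nodes {5, 27, 22}, right has 2 {24, 31}.
    Root 22: left subtree has 2 nodes {5, 27}, right has 0 { }.
      Root 27: left subtree has 1 node {5}, right has 0 { }.
    Root 24: left subtree has 0 nodes { }, right has 1 {31}.

34, 25, 32, 14, 6, 5, 27, 22, 31, 24, 29, 37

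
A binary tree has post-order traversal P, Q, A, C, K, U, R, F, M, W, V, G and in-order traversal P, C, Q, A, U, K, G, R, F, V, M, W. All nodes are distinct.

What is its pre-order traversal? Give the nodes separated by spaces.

G U C P A Q K V F R W M

The last element of post-order is the root; it splits in-order into left and right subtrees.
Root G: left subtree has 6 nodes {P, C, Q, A, U, K}, right has 5 {R, F, V, M, W}.
  Root U: left subtree has 4 nodes {P, C, Q, A}, right has 1 {K}.
    Root C: left subtree has 1 node {P}, right has 2 {Q, A}.
      Root A: left subtree has 1 node {Q}, right has 0 { }.
  Root V: left subtree has 2 nodes {R, F}, right has 2 {M, W}.
    Root F: left subtree has 1 node {R}, right has 0 { }.
    Root W: left subtree has 1 node {M}, right has 0 { }.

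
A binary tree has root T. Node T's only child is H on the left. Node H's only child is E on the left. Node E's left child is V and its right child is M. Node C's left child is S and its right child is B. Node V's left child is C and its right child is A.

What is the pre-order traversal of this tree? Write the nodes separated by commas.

Pre-order visits the node, then its left subtree, then its right subtree.
Visit T.
At T: go left to H.
  Visit H.
  At H: go left to E.
    Visit E.
    At E: go left to V.
      Visit V.
      At V: go left to C.
        Visit C.
        At C: go left to S.
          S is a leaf — visit S.
        At C: go right to B.
          B is a leaf — visit B.
      At V: go right to A.
        A is a leaf — visit A.
    At E: go right to M.
      M is a leaf — visit M.
  At H: no right child.
At T: no right child.

T, H, E, V, C, S, B, A, M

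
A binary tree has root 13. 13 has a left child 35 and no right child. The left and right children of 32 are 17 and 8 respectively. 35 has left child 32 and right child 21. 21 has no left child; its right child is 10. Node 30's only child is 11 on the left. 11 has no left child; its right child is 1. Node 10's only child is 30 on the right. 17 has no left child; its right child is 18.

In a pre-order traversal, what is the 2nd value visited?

35

Pre-order visits the node, then its left subtree, then its right subtree.
Visit 13.
At 13: go left to 35.
  Visit 35.
  At 35: go left to 32.
    Visit 32.
    At 32: go left to 17.
      Visit 17.
      At 17: no left child.
      At 17: go right to 18.
        18 is a leaf — visit 18.
    At 32: go right to 8.
      8 is a leaf — visit 8.
  At 35: go right to 21.
    Visit 21.
    At 21: no left child.
    At 21: go right to 10.
      Visit 10.
      At 10: no left child.
      At 10: go right to 30.
        Visit 30.
        At 30: go left to 11.
          Visit 11.
          At 11: no left child.
          At 11: go right to 1.
            1 is a leaf — visit 1.
        At 30: no right child.
At 13: no right child.
Full pre-order sequence: 13, 35, 32, 17, 18, 8, 21, 10, 30, 11, 1.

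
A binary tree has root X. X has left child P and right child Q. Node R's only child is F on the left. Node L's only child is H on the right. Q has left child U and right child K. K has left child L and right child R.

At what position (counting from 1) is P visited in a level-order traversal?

2

Level-order visits nodes level by level from the root, left to right within each level.
Level 0: X
Level 1: P, Q
Level 2: U, K
Level 3: L, R
Level 4: H, F
Full level-order sequence: X, P, Q, U, K, L, R, H, F.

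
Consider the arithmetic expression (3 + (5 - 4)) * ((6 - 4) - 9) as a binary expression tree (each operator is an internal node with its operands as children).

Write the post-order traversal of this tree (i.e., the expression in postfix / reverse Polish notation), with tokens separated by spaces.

Post-order on an expression tree gives postfix notation: for each operator, emit left operand, right operand, then the operator.

3 5 4 - + 6 4 - 9 - *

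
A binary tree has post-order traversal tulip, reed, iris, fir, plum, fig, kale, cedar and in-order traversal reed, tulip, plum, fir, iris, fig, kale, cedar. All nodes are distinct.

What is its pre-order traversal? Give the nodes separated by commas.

cedar, kale, fig, plum, reed, tulip, fir, iris

The last element of post-order is the root; it splits in-order into left and right subtrees.
Root cedar: left subtree has 7 nodes {reed, tulip, plum, fir, iris, fig, kale}, right has 0 { }.
  Root kale: left subtree has 6 nodes {reed, tulip, plum, fir, iris, fig}, right has 0 { }.
    Root fig: left subtree has 5 nodes {reed, tulip, plum, fir, iris}, right has 0 { }.
      Root plum: left subtree has 2 nodes {reed, tulip}, right has 2 {fir, iris}.
        Root reed: left subtree has 0 nodes { }, right has 1 {tulip}.
        Root fir: left subtree has 0 nodes { }, right has 1 {iris}.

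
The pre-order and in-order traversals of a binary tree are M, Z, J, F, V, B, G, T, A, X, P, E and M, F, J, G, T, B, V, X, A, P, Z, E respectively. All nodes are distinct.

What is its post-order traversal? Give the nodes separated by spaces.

The first element of pre-order is the root; it splits in-order into left and right subtrees.
Root M: left subtree has 0 nodes { }, right has 11 {F, J, G, T, B, V, X, A, P, Z, E}.
  Root Z: left subtree has 9 nodes {F, J, G, T, B, V, X, A, P}, right has 1 {E}.
    Root J: left subtree has 1 node {F}, right has 7 {G, T, B, V, X, A, P}.
      Root V: left subtree has 3 nodes {G, T, B}, right has 3 {X, A, P}.
        Root B: left subtree has 2 nodes {G, T}, right has 0 { }.
          Root G: left subtree has 0 nodes { }, right has 1 {T}.
        Root A: left subtree has 1 node {X}, right has 1 {P}.

F T G B X P A V J E Z M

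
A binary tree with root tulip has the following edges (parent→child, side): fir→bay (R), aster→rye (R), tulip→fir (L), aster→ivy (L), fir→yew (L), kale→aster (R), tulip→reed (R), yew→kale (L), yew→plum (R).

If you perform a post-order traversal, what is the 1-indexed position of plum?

5

Post-order visits the left subtree, then the right subtree, then the node.
At tulip: go left to fir.
  At fir: go left to yew.
    At yew: go left to kale.
      At kale: no left child.
      At kale: go right to aster.
        At aster: go left to ivy.
          ivy is a leaf — visit ivy.
        At aster: go right to rye.
          rye is a leaf — visit rye.
        Visit aster.
      Visit kale.
    At yew: go right to plum.
      plum is a leaf — visit plum.
    Visit yew.
  At fir: go right to bay.
    bay is a leaf — visit bay.
  Visit fir.
At tulip: go right to reed.
  reed is a leaf — visit reed.
Visit tulip.
Full post-order sequence: ivy, rye, aster, kale, plum, yew, bay, fir, reed, tulip.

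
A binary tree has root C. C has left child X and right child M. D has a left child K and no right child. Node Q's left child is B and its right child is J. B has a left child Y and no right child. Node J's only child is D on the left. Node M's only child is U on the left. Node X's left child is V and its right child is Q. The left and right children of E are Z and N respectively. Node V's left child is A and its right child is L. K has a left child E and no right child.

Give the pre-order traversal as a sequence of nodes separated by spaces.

C X V A L Q B Y J D K E Z N M U

Pre-order visits the node, then its left subtree, then its right subtree.
Visit C.
At C: go left to X.
  Visit X.
  At X: go left to V.
    Visit V.
    At V: go left to A.
      A is a leaf — visit A.
    At V: go right to L.
      L is a leaf — visit L.
  At X: go right to Q.
    Visit Q.
    At Q: go left to B.
      Visit B.
      At B: go left to Y.
        Y is a leaf — visit Y.
      At B: no right child.
    At Q: go right to J.
      Visit J.
      At J: go left to D.
        Visit D.
        At D: go left to K.
          Visit K.
          At K: go left to E.
            Visit E.
            At E: go left to Z.
              Z is a leaf — visit Z.
            At E: go right to N.
              N is a leaf — visit N.
          At K: no right child.
        At D: no right child.
      At J: no right child.
At C: go right to M.
  Visit M.
  At M: go left to U.
    U is a leaf — visit U.
  At M: no right child.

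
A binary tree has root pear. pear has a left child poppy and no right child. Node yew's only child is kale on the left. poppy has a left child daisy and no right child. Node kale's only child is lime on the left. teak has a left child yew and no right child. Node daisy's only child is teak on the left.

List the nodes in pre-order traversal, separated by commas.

pear, poppy, daisy, teak, yew, kale, lime

Pre-order visits the node, then its left subtree, then its right subtree.
Visit pear.
At pear: go left to poppy.
  Visit poppy.
  At poppy: go left to daisy.
    Visit daisy.
    At daisy: go left to teak.
      Visit teak.
      At teak: go left to yew.
        Visit yew.
        At yew: go left to kale.
          Visit kale.
          At kale: go left to lime.
            lime is a leaf — visit lime.
          At kale: no right child.
        At yew: no right child.
      At teak: no right child.
    At daisy: no right child.
  At poppy: no right child.
At pear: no right child.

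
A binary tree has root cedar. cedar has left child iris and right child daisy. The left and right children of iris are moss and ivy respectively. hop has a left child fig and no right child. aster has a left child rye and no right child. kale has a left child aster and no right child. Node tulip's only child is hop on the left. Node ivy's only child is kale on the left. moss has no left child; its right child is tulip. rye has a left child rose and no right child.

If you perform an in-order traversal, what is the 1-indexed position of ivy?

10

In-order visits the left subtree, then the node, then the right subtree.
At cedar: go left to iris.
  At iris: go left to moss.
    At moss: no left child.
    Visit moss.
    At moss: go right to tulip.
      At tulip: go left to hop.
        At hop: go left to fig.
          fig is a leaf — visit fig.
        Visit hop.
        At hop: no right child.
      Visit tulip.
      At tulip: no right child.
  Visit iris.
  At iris: go right to ivy.
    At ivy: go left to kale.
      At kale: go left to aster.
        At aster: go left to rye.
          At rye: go left to rose.
            rose is a leaf — visit rose.
          Visit rye.
          At rye: no right child.
        Visit aster.
        At aster: no right child.
      Visit kale.
      At kale: no right child.
    Visit ivy.
    At ivy: no right child.
Visit cedar.
At cedar: go right to daisy.
  daisy is a leaf — visit daisy.
Full in-order sequence: moss, fig, hop, tulip, iris, rose, rye, aster, kale, ivy, cedar, daisy.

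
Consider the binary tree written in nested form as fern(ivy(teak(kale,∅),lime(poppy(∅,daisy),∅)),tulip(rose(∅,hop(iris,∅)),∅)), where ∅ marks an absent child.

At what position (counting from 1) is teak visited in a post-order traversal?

2

Post-order visits the left subtree, then the right subtree, then the node.
At fern: go left to ivy.
  At ivy: go left to teak.
    At teak: go left to kale.
      kale is a leaf — visit kale.
    At teak: no right child.
    Visit teak.
  At ivy: go right to lime.
    At lime: go left to poppy.
      At poppy: no left child.
      At poppy: go right to daisy.
        daisy is a leaf — visit daisy.
      Visit poppy.
    At lime: no right child.
    Visit lime.
  Visit ivy.
At fern: go right to tulip.
  At tulip: go left to rose.
    At rose: no left child.
    At rose: go right to hop.
      At hop: go left to iris.
        iris is a leaf — visit iris.
      At hop: no right child.
      Visit hop.
    Visit rose.
  At tulip: no right child.
  Visit tulip.
Visit fern.
Full post-order sequence: kale, teak, daisy, poppy, lime, ivy, iris, hop, rose, tulip, fern.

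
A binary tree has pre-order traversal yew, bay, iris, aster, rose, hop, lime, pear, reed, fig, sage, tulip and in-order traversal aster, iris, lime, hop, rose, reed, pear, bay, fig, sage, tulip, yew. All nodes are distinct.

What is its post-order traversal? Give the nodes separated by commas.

The first element of pre-order is the root; it splits in-order into left and right subtrees.
Root yew: left subtree has 11 nodes {aster, iris, lime, hop, rose, reed, pear, bay, fig, sage, tulip}, right has 0 { }.
  Root bay: left subtree has 7 nodes {aster, iris, lime, hop, rose, reed, pear}, right has 3 {fig, sage, tulip}.
    Root iris: left subtree has 1 node {aster}, right has 5 {lime, hop, rose, reed, pear}.
      Root rose: left subtree has 2 nodes {lime, hop}, right has 2 {reed, pear}.
        Root hop: left subtree has 1 node {lime}, right has 0 { }.
        Root pear: left subtree has 1 node {reed}, right has 0 { }.
    Root fig: left subtree has 0 nodes { }, right has 2 {sage, tulip}.
      Root sage: left subtree has 0 nodes { }, right has 1 {tulip}.

aster, lime, hop, reed, pear, rose, iris, tulip, sage, fig, bay, yew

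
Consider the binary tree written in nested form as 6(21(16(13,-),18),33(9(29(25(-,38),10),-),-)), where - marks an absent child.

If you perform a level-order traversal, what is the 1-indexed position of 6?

Level-order visits nodes level by level from the root, left to right within each level.
Level 0: 6
Level 1: 21, 33
Level 2: 16, 18, 9
Level 3: 13, 29
Level 4: 25, 10
Level 5: 38
Full level-order sequence: 6, 21, 33, 16, 18, 9, 13, 29, 25, 10, 38.

1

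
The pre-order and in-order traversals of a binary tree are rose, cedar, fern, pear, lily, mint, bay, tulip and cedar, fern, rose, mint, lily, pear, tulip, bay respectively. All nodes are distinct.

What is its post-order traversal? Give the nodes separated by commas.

fern, cedar, mint, lily, tulip, bay, pear, rose

The first element of pre-order is the root; it splits in-order into left and right subtrees.
Root rose: left subtree has 2 nodes {cedar, fern}, right has 5 {mint, lily, pear, tulip, bay}.
  Root cedar: left subtree has 0 nodes { }, right has 1 {fern}.
  Root pear: left subtree has 2 nodes {mint, lily}, right has 2 {tulip, bay}.
    Root lily: left subtree has 1 node {mint}, right has 0 { }.
    Root bay: left subtree has 1 node {tulip}, right has 0 { }.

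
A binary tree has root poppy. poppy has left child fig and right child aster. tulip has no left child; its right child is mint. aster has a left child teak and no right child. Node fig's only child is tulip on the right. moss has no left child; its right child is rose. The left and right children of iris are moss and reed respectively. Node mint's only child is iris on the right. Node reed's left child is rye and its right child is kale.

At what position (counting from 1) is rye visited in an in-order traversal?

In-order visits the left subtree, then the node, then the right subtree.
At poppy: go left to fig.
  At fig: no left child.
  Visit fig.
  At fig: go right to tulip.
    At tulip: no left child.
    Visit tulip.
    At tulip: go right to mint.
      At mint: no left child.
      Visit mint.
      At mint: go right to iris.
        At iris: go left to moss.
          At moss: no left child.
          Visit moss.
          At moss: go right to rose.
            rose is a leaf — visit rose.
        Visit iris.
        At iris: go right to reed.
          At reed: go left to rye.
            rye is a leaf — visit rye.
          Visit reed.
          At reed: go right to kale.
            kale is a leaf — visit kale.
Visit poppy.
At poppy: go right to aster.
  At aster: go left to teak.
    teak is a leaf — visit teak.
  Visit aster.
  At aster: no right child.
Full in-order sequence: fig, tulip, mint, moss, rose, iris, rye, reed, kale, poppy, teak, aster.

7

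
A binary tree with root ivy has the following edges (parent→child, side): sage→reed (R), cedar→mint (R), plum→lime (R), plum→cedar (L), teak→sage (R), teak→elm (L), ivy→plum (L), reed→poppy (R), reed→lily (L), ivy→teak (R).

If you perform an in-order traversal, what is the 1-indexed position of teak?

In-order visits the left subtree, then the node, then the right subtree.
At ivy: go left to plum.
  At plum: go left to cedar.
    At cedar: no left child.
    Visit cedar.
    At cedar: go right to mint.
      mint is a leaf — visit mint.
  Visit plum.
  At plum: go right to lime.
    lime is a leaf — visit lime.
Visit ivy.
At ivy: go right to teak.
  At teak: go left to elm.
    elm is a leaf — visit elm.
  Visit teak.
  At teak: go right to sage.
    At sage: no left child.
    Visit sage.
    At sage: go right to reed.
      At reed: go left to lily.
        lily is a leaf — visit lily.
      Visit reed.
      At reed: go right to poppy.
        poppy is a leaf — visit poppy.
Full in-order sequence: cedar, mint, plum, lime, ivy, elm, teak, sage, lily, reed, poppy.

7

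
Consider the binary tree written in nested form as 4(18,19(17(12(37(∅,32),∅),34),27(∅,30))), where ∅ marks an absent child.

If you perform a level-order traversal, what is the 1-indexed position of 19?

3

Level-order visits nodes level by level from the root, left to right within each level.
Level 0: 4
Level 1: 18, 19
Level 2: 17, 27
Level 3: 12, 34, 30
Level 4: 37
Level 5: 32
Full level-order sequence: 4, 18, 19, 17, 27, 12, 34, 30, 37, 32.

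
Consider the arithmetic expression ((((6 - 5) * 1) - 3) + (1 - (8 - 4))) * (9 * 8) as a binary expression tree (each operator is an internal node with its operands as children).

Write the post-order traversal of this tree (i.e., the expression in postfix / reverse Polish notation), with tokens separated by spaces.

6 5 - 1 * 3 - 1 8 4 - - + 9 8 * *

Post-order on an expression tree gives postfix notation: for each operator, emit left operand, right operand, then the operator.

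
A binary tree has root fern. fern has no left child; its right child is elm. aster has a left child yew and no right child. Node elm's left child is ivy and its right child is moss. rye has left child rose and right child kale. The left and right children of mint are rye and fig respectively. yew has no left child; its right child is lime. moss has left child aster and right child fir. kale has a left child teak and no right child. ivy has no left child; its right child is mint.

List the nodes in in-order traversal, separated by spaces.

fern ivy rose rye teak kale mint fig elm yew lime aster moss fir

In-order visits the left subtree, then the node, then the right subtree.
At fern: no left child.
Visit fern.
At fern: go right to elm.
  At elm: go left to ivy.
    At ivy: no left child.
    Visit ivy.
    At ivy: go right to mint.
      At mint: go left to rye.
        At rye: go left to rose.
          rose is a leaf — visit rose.
        Visit rye.
        At rye: go right to kale.
          At kale: go left to teak.
            teak is a leaf — visit teak.
          Visit kale.
          At kale: no right child.
      Visit mint.
      At mint: go right to fig.
        fig is a leaf — visit fig.
  Visit elm.
  At elm: go right to moss.
    At moss: go left to aster.
      At aster: go left to yew.
        At yew: no left child.
        Visit yew.
        At yew: go right to lime.
          lime is a leaf — visit lime.
      Visit aster.
      At aster: no right child.
    Visit moss.
    At moss: go right to fir.
      fir is a leaf — visit fir.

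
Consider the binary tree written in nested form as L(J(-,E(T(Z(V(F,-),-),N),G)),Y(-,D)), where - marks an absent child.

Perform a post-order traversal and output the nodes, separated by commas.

Post-order visits the left subtree, then the right subtree, then the node.
At L: go left to J.
  At J: no left child.
  At J: go right to E.
    At E: go left to T.
      At T: go left to Z.
        At Z: go left to V.
          At V: go left to F.
            F is a leaf — visit F.
          At V: no right child.
          Visit V.
        At Z: no right child.
        Visit Z.
      At T: go right to N.
        N is a leaf — visit N.
      Visit T.
    At E: go right to G.
      G is a leaf — visit G.
    Visit E.
  Visit J.
At L: go right to Y.
  At Y: no left child.
  At Y: go right to D.
    D is a leaf — visit D.
  Visit Y.
Visit L.

F, V, Z, N, T, G, E, J, D, Y, L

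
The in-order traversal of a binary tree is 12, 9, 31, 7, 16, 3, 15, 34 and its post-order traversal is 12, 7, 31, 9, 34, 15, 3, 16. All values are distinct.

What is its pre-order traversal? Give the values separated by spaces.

The last element of post-order is the root; it splits in-order into left and right subtrees.
Root 16: left subtree has 4 nodes {12, 9, 31, 7}, right has 3 {3, 15, 34}.
  Root 9: left subtree has 1 node {12}, right has 2 {31, 7}.
    Root 31: left subtree has 0 nodes { }, right has 1 {7}.
  Root 3: left subtree has 0 nodes { }, right has 2 {15, 34}.
    Root 15: left subtree has 0 nodes { }, right has 1 {34}.

16 9 12 31 7 3 15 34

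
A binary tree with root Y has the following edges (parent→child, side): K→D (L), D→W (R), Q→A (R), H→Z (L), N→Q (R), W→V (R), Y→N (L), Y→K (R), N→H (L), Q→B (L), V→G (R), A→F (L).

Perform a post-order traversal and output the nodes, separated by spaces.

Z H B F A Q N G V W D K Y

Post-order visits the left subtree, then the right subtree, then the node.
At Y: go left to N.
  At N: go left to H.
    At H: go left to Z.
      Z is a leaf — visit Z.
    At H: no right child.
    Visit H.
  At N: go right to Q.
    At Q: go left to B.
      B is a leaf — visit B.
    At Q: go right to A.
      At A: go left to F.
        F is a leaf — visit F.
      At A: no right child.
      Visit A.
    Visit Q.
  Visit N.
At Y: go right to K.
  At K: go left to D.
    At D: no left child.
    At D: go right to W.
      At W: no left child.
      At W: go right to V.
        At V: no left child.
        At V: go right to G.
          G is a leaf — visit G.
        Visit V.
      Visit W.
    Visit D.
  At K: no right child.
  Visit K.
Visit Y.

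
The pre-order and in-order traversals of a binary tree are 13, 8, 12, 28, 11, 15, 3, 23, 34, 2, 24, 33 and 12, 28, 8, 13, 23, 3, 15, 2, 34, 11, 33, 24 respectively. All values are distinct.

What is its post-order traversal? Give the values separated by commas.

The first element of pre-order is the root; it splits in-order into left and right subtrees.
Root 13: left subtree has 3 nodes {12, 28, 8}, right has 8 {23, 3, 15, 2, 34, 11, 33, 24}.
  Root 8: left subtree has 2 nodes {12, 28}, right has 0 { }.
    Root 12: left subtree has 0 nodes { }, right has 1 {28}.
  Root 11: left subtree has 5 nodes {23, 3, 15, 2, 34}, right has 2 {33, 24}.
    Root 15: left subtree has 2 nodes {23, 3}, right has 2 {2, 34}.
      Root 3: left subtree has 1 node {23}, right has 0 { }.
      Root 34: left subtree has 1 node {2}, right has 0 { }.
    Root 24: left subtree has 1 node {33}, right has 0 { }.

28, 12, 8, 23, 3, 2, 34, 15, 33, 24, 11, 13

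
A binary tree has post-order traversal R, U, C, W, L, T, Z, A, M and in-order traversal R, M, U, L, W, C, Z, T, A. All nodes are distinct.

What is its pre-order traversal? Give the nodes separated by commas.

The last element of post-order is the root; it splits in-order into left and right subtrees.
Root M: left subtree has 1 node {R}, right has 7 {U, L, W, C, Z, T, A}.
  Root A: left subtree has 6 nodes {U, L, W, C, Z, T}, right has 0 { }.
    Root Z: left subtree has 4 nodes {U, L, W, C}, right has 1 {T}.
      Root L: left subtree has 1 node {U}, right has 2 {W, C}.
        Root W: left subtree has 0 nodes { }, right has 1 {C}.

M, R, A, Z, L, U, W, C, T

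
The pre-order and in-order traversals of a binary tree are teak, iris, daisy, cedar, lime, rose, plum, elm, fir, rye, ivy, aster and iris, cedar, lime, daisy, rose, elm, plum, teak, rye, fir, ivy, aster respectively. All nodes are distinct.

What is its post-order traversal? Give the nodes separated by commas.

The first element of pre-order is the root; it splits in-order into left and right subtrees.
Root teak: left subtree has 7 nodes {iris, cedar, lime, daisy, rose, elm, plum}, right has 4 {rye, fir, ivy, aster}.
  Root iris: left subtree has 0 nodes { }, right has 6 {cedar, lime, daisy, rose, elm, plum}.
    Root daisy: left subtree has 2 nodes {cedar, lime}, right has 3 {rose, elm, plum}.
      Root cedar: left subtree has 0 nodes { }, right has 1 {lime}.
      Root rose: left subtree has 0 nodes { }, right has 2 {elm, plum}.
        Root plum: left subtree has 1 node {elm}, right has 0 { }.
  Root fir: left subtree has 1 node {rye}, right has 2 {ivy, aster}.
    Root ivy: left subtree has 0 nodes { }, right has 1 {aster}.

lime, cedar, elm, plum, rose, daisy, iris, rye, aster, ivy, fir, teak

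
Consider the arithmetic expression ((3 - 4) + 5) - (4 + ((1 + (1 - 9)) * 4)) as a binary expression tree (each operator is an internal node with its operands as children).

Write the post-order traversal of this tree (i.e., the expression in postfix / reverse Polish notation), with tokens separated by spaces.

Post-order on an expression tree gives postfix notation: for each operator, emit left operand, right operand, then the operator.

3 4 - 5 + 4 1 1 9 - + 4 * + -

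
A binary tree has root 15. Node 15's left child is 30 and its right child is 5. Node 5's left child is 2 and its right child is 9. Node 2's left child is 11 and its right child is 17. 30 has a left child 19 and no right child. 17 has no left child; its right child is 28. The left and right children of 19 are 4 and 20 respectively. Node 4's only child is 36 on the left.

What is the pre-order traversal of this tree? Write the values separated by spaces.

15 30 19 4 36 20 5 2 11 17 28 9

Pre-order visits the node, then its left subtree, then its right subtree.
Visit 15.
At 15: go left to 30.
  Visit 30.
  At 30: go left to 19.
    Visit 19.
    At 19: go left to 4.
      Visit 4.
      At 4: go left to 36.
        36 is a leaf — visit 36.
      At 4: no right child.
    At 19: go right to 20.
      20 is a leaf — visit 20.
  At 30: no right child.
At 15: go right to 5.
  Visit 5.
  At 5: go left to 2.
    Visit 2.
    At 2: go left to 11.
      11 is a leaf — visit 11.
    At 2: go right to 17.
      Visit 17.
      At 17: no left child.
      At 17: go right to 28.
        28 is a leaf — visit 28.
  At 5: go right to 9.
    9 is a leaf — visit 9.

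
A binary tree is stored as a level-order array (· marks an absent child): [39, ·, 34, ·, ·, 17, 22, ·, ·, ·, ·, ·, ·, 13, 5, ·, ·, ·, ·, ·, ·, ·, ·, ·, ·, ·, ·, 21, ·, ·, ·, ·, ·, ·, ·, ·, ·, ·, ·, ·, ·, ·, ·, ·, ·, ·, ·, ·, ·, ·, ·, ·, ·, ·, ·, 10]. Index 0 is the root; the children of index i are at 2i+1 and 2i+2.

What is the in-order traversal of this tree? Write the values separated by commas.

39, 17, 34, 10, 21, 13, 22, 5

In-order visits the left subtree, then the node, then the right subtree.
At 39: no left child.
Visit 39.
At 39: go right to 34.
  At 34: go left to 17.
    17 is a leaf — visit 17.
  Visit 34.
  At 34: go right to 22.
    At 22: go left to 13.
      At 13: go left to 21.
        At 21: go left to 10.
          10 is a leaf — visit 10.
        Visit 21.
        At 21: no right child.
      Visit 13.
      At 13: no right child.
    Visit 22.
    At 22: go right to 5.
      5 is a leaf — visit 5.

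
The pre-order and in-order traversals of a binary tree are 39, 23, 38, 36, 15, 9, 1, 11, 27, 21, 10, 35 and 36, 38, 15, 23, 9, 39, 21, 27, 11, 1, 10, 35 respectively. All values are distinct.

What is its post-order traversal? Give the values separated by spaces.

The first element of pre-order is the root; it splits in-order into left and right subtrees.
Root 39: left subtree has 5 nodes {36, 38, 15, 23, 9}, right has 6 {21, 27, 11, 1, 10, 35}.
  Root 23: left subtree has 3 nodes {36, 38, 15}, right has 1 {9}.
    Root 38: left subtree has 1 node {36}, right has 1 {15}.
  Root 1: left subtree has 3 nodes {21, 27, 11}, right has 2 {10, 35}.
    Root 11: left subtree has 2 nodes {21, 27}, right has 0 { }.
      Root 27: left subtree has 1 node {21}, right has 0 { }.
    Root 10: left subtree has 0 nodes { }, right has 1 {35}.

36 15 38 9 23 21 27 11 35 10 1 39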